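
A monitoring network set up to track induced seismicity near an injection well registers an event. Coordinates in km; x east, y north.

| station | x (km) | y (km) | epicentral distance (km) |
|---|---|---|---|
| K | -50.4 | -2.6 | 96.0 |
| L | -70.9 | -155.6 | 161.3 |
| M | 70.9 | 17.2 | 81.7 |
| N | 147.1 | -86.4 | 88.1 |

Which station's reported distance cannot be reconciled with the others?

Solve using three stations at a time. Using L, M, N (subtract circle equations pairwise → linear system) gives (x, y) ≈ (61.9, -64.0).
Distances from that point to each station vs reported:
  K: calculated 128.0 vs reported 96.0 → residual 32.0 km
  L: calculated 161.3 vs reported 161.3 → residual 0.0 km
  M: calculated 81.7 vs reported 81.7 → residual 0.0 km
  N: calculated 88.1 vs reported 88.1 → residual 0.0 km
L, M, N are mutually consistent (residuals ≈ 0); K is off by 32.0 km.

K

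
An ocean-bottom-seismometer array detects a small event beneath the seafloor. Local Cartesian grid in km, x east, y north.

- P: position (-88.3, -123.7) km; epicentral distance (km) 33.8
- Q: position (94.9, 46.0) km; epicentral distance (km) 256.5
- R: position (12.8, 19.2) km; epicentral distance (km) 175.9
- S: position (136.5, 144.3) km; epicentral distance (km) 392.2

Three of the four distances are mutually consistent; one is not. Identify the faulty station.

Solve using three stations at a time. Using P, Q, R (subtract circle equations pairwise → linear system) gives (x, y) ≈ (-114.4, -102.3).
Distances from that point to each station vs reported:
  P: calculated 33.7 vs reported 33.8 → residual 0.1 km
  Q: calculated 256.5 vs reported 256.5 → residual 0.0 km
  R: calculated 175.9 vs reported 175.9 → residual 0.0 km
  S: calculated 351.8 vs reported 392.2 → residual 40.4 km
P, Q, R are mutually consistent (residuals ≈ 0); S is off by 40.4 km.

S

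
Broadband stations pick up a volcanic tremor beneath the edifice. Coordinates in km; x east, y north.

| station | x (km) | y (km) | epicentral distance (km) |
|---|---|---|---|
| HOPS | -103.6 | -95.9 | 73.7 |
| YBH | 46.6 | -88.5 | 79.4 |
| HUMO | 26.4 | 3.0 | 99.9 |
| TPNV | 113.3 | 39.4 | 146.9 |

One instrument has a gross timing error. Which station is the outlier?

Solve using three stations at a time. Using HOPS, YBH, HUMO (subtract circle equations pairwise → linear system) gives (x, y) ≈ (-32.1, -78.0).
Distances from that point to each station vs reported:
  HOPS: calculated 73.7 vs reported 73.7 → residual 0.0 km
  YBH: calculated 79.4 vs reported 79.4 → residual 0.0 km
  HUMO: calculated 99.9 vs reported 99.9 → residual 0.0 km
  TPNV: calculated 186.9 vs reported 146.9 → residual 40.0 km
HOPS, YBH, HUMO are mutually consistent (residuals ≈ 0); TPNV is off by 40.0 km.

TPNV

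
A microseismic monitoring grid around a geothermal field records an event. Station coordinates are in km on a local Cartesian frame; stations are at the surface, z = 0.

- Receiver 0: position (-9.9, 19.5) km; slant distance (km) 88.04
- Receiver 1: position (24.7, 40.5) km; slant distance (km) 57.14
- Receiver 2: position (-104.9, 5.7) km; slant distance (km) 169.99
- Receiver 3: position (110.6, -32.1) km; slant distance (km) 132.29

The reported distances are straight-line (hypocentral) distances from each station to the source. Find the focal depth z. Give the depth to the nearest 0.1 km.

Each station gives a sphere (x−x_i)² + (y−y_i)² + z² = d_i² (stations at z=0).
Subtracting the Receiver 0 sphere from Receiver 1 and Receiver 2: z² cancels, leaving linear equations in x and y:
69.2 x + 42.0 y = 6258.14
-190.0 x − 27.6 y = -10587.32
Solving: x ≈ 44.801, y ≈ 75.189 km (keep extra digits for the depth step; rounded: 44.8, 75.2).
Then from the Receiver 0 sphere: z² = 88.04² − (x + 9.9)² − (y − 19.5)² with x = 44.801, y = 75.189, so z ≈ 40.713 ≈ 40.7 km.
Check against Receiver 3 (with the unrounded solution): distance 132.28 ≈ 132.29 km. ✓

z ≈ 40.7 km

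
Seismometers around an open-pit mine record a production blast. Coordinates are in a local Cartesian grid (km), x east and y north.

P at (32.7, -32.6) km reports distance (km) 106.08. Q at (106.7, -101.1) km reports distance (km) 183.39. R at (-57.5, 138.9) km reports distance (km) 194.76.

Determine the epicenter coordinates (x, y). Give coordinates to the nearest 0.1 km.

Circle about each station: (x − 32.7)² + (y + 32.6)² = 106.08²; (x − 106.7)² + (y + 101.1)² = 183.39²; (x + 57.5)² + (y − 138.9)² = 194.76².
Subtracting the P equation from the Q and R equations removes the quadratic terms:
148.0 x − 137.0 y = -2904.88
-180.4 x + 343.0 y = -6211.08
Solving the 2×2 system: x ≈ -70.9, y ≈ -55.4 km.
Check against P (with the unrounded x, y): √((x − 32.7)²+(y + 32.6)²) = 106.10 ≈ 106.08 km. ✓

x ≈ -70.9 km, y ≈ -55.4 km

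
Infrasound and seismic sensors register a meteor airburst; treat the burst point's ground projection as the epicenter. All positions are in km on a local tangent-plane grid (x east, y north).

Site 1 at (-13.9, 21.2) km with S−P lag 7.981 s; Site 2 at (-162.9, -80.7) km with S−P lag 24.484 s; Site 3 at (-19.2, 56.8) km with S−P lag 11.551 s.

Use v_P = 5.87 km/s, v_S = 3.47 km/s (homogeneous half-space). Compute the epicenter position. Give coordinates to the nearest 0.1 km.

Distance from S−P lag: d = Δt · v_P v_S / (v_P − v_S) = Δt · (5.87·3.47)/(5.87−3.47) ≈ 8.4870·Δt.
So d_Site 1 = 67.74, d_Site 2 = 207.80, d_Site 3 = 98.03 km.
Circle about each station: (x + 13.9)² + (y − 21.2)² = 67.74²; (x + 162.9)² + (y + 80.7)² = 207.80²; (x + 19.2)² + (y − 56.8)² = 98.03².
Subtracting the Site 1 equation from the Site 2 and Site 3 equations removes the quadratic terms:
-298.0 x − 203.8 y = -6185.88
-10.6 x + 71.2 y = -2068.94
Solving the 2×2 system: x ≈ 36.9, y ≈ -23.6 km.
Check against Site 1 (with the unrounded x, y): √((x + 13.9)²+(y − 21.2)²) = 67.69 ≈ 67.74 km. ✓

(36.9, -23.6)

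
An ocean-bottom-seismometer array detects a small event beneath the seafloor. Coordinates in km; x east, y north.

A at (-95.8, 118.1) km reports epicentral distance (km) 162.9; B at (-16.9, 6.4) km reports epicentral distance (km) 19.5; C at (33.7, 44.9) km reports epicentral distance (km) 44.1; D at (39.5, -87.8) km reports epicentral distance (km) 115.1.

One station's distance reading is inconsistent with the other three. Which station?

Solve using three stations at a time. Using B, C, D (subtract circle equations pairwise → linear system) gives (x, y) ≈ (-2.3, 19.4).
Distances from that point to each station vs reported:
  A: calculated 135.9 vs reported 162.9 → residual 27.0 km
  B: calculated 19.5 vs reported 19.5 → residual 0.0 km
  C: calculated 44.1 vs reported 44.1 → residual 0.0 km
  D: calculated 115.1 vs reported 115.1 → residual 0.0 km
B, C, D are mutually consistent (residuals ≈ 0); A is off by 27.0 km.

A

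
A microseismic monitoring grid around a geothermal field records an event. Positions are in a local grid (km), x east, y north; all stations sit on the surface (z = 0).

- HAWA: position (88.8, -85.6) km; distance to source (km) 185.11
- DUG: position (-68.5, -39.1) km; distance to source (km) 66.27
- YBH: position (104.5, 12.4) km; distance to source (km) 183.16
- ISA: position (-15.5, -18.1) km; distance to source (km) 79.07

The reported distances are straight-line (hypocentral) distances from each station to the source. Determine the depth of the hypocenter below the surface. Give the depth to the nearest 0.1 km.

Each station gives a sphere (x−x_i)² + (y−y_i)² + z² = d_i² (stations at z=0).
Subtracting the HAWA sphere from DUG and YBH: z² cancels, leaving linear equations in x and y:
-314.6 x + 93.0 y = 20882.26
31.4 x + 196.0 y = -3420.66
Solving: x ≈ -68.302, y ≈ -6.510 km (keep extra digits for the depth step; rounded: -68.3, -6.5).
Then from the HAWA sphere: z² = 185.11² − (x − 88.8)² − (y + 85.6)² with x = -68.302, y = -6.510, so z ≈ 57.701 ≈ 57.7 km.
Check against ISA (with the unrounded solution): distance 79.07 ≈ 79.07 km. ✓

depth ≈ 57.7 km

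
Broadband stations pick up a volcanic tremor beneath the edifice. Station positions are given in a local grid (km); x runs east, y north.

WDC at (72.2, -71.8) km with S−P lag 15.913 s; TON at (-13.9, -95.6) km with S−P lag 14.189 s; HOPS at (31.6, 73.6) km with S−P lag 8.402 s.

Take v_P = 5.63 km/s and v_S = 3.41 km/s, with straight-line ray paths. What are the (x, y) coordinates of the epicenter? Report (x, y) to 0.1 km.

-23.9 km east, 26.7 km north

Distance from S−P lag: d = Δt · v_P v_S / (v_P − v_S) = Δt · (5.63·3.41)/(5.63−3.41) ≈ 8.6479·Δt.
So d_WDC = 137.61, d_TON = 122.70, d_HOPS = 72.66 km.
Circle about each station: (x − 72.2)² + (y + 71.8)² = 137.61²; (x + 13.9)² + (y + 95.6)² = 122.70²; (x − 31.6)² + (y − 73.6)² = 72.66².
Subtracting the WDC equation from the TON and HOPS equations removes the quadratic terms:
-172.2 x − 47.6 y = 2845.71
-81.2 x + 290.8 y = 9704.48
Solving the 2×2 system: x ≈ -23.9, y ≈ 26.7 km.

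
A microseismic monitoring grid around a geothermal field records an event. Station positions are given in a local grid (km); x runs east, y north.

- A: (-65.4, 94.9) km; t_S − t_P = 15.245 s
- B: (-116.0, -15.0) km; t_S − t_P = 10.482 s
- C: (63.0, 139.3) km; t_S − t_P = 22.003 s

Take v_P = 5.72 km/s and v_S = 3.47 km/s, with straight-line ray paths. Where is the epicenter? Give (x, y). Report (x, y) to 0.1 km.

Distance from S−P lag: d = Δt · v_P v_S / (v_P − v_S) = Δt · (5.72·3.47)/(5.72−3.47) ≈ 8.8215·Δt.
So d_A = 134.48, d_B = 92.47, d_C = 194.10 km.
Circle about each station: (x + 65.4)² + (y − 94.9)² = 134.48²; (x + 116.0)² + (y + 15.0)² = 92.47²; (x − 63.0)² + (y − 139.3)² = 194.10².
Subtracting the A equation from the B and C equations removes the quadratic terms:
-101.2 x − 219.8 y = 9932.00
256.8 x + 88.8 y = -9499.62
Solving the 2×2 system: x ≈ -25.4, y ≈ -33.5 km.

-25.4 km east, -33.5 km north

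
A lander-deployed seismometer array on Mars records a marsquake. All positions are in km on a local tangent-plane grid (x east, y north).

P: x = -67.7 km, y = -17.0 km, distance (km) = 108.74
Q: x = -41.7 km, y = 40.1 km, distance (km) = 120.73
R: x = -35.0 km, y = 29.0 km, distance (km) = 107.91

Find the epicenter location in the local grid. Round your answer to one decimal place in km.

Circle about each station: (x + 67.7)² + (y + 17.0)² = 108.74²; (x + 41.7)² + (y − 40.1)² = 120.73²; (x + 35.0)² + (y − 29.0)² = 107.91².
Subtracting pairs of circle equations eliminates x²+y² and gives linear equations (the radical axes):
52.0 x + 114.2 y = -4276.74
65.4 x + 92.0 y = -2626.47
Solving the 2×2 system: x ≈ 34.8, y ≈ -53.3 km.

x ≈ 34.8 km, y ≈ -53.3 km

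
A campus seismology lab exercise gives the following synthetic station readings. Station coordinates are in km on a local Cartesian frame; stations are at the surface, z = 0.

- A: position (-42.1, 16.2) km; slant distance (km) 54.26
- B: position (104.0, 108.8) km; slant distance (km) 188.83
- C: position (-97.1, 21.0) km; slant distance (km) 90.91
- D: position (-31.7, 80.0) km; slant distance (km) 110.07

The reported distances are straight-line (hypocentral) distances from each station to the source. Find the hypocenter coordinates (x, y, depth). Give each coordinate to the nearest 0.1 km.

x ≈ -25.1 km, y ≈ -25.7 km, depth ≈ 30.0 km

Each station gives a sphere (x−x_i)² + (y−y_i)² + z² = d_i² (stations at z=0).
Subtracting the A sphere from B and C: z² cancels, leaving linear equations in x and y:
292.2 x + 185.2 y = -12094.03
-110.0 x + 9.6 y = 2514.08
Solving: x ≈ -25.098, y ≈ -25.703 km (keep extra digits for the depth step; rounded: -25.1, -25.7).
Then from the A sphere: z² = 54.26² − (x + 42.1)² − (y − 16.2)² with x = -25.098, y = -25.703, so z ≈ 29.987 ≈ 30.0 km.
Check against D (with the unrounded solution): distance 110.07 ≈ 110.07 km. ✓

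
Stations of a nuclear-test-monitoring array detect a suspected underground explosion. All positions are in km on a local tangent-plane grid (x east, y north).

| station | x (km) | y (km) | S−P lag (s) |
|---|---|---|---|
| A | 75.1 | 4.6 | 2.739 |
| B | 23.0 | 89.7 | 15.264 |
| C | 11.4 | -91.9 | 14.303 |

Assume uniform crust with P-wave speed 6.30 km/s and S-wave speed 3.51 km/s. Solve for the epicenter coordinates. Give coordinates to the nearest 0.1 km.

90.5 km east, -10.7 km north

Distance from S−P lag: d = Δt · v_P v_S / (v_P − v_S) = Δt · (6.30·3.51)/(6.30−3.51) ≈ 7.9258·Δt.
So d_A = 21.71, d_B = 120.98, d_C = 113.36 km.
Circle about each station: (x − 75.1)² + (y − 4.6)² = 21.71²; (x − 23.0)² + (y − 89.7)² = 120.98²; (x − 11.4)² + (y + 91.9)² = 113.36².
Subtracting the A equation from the B and C equations removes the quadratic terms:
-104.2 x + 170.2 y = -11250.92
-127.4 x − 193.0 y = -9464.77
Solving the 2×2 system: x ≈ 90.5, y ≈ -10.7 km.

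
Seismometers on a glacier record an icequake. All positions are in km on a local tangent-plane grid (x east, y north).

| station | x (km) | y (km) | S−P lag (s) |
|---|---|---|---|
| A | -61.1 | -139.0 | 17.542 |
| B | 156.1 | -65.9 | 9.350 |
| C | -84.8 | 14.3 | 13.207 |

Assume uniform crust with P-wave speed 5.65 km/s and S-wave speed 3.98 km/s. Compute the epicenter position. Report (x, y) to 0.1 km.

Distance from S−P lag: d = Δt · v_P v_S / (v_P − v_S) = Δt · (5.65·3.98)/(5.65−3.98) ≈ 13.4653·Δt.
So d_A = 236.21, d_B = 125.90, d_C = 177.84 km.
Circle about each station: (x + 61.1)² + (y + 139.0)² = 236.21²; (x − 156.1)² + (y + 65.9)² = 125.90²; (x + 84.8)² + (y − 14.3)² = 177.84².
Subtracting pairs of circle equations eliminates x²+y² and gives linear equations (the radical axes):
434.4 x + 146.2 y = 45600.16
-47.4 x + 306.6 y = 8509.42
Solving the 2×2 system: x ≈ 90.9, y ≈ 41.8 km.

(90.9, 41.8)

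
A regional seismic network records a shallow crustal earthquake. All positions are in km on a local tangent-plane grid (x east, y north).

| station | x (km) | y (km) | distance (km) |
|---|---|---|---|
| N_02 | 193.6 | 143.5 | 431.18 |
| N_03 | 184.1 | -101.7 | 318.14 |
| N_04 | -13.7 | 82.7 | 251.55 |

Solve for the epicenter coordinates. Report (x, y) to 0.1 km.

(-131.8, -139.4)

Circle about each station: (x − 193.6)² + (y − 143.5)² = 431.18²; (x − 184.1)² + (y + 101.7)² = 318.14²; (x + 13.7)² + (y − 82.7)² = 251.55².
Subtracting pairs of circle equations eliminates x²+y² and gives linear equations (the radical axes):
-19.0 x − 490.4 y = 70865.62
-414.6 x − 121.6 y = 71592.56
Solving the 2×2 system: x ≈ -131.8, y ≈ -139.4 km.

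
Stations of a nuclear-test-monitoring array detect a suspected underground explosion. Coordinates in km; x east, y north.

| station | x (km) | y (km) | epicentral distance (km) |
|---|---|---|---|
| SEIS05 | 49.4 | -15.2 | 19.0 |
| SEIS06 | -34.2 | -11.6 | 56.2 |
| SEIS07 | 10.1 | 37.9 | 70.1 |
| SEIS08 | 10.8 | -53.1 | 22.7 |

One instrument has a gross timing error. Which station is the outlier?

Solve using three stations at a time. Using SEIS06, SEIS07, SEIS08 (subtract circle equations pairwise → linear system) gives (x, y) ≈ (18.3, -31.7).
Distances from that point to each station vs reported:
  SEIS05: calculated 35.2 vs reported 19.0 → residual 16.2 km
  SEIS06: calculated 56.2 vs reported 56.2 → residual 0.0 km
  SEIS07: calculated 70.1 vs reported 70.1 → residual 0.0 km
  SEIS08: calculated 22.7 vs reported 22.7 → residual 0.0 km
SEIS06, SEIS07, SEIS08 are mutually consistent (residuals ≈ 0); SEIS05 is off by 16.2 km.

SEIS05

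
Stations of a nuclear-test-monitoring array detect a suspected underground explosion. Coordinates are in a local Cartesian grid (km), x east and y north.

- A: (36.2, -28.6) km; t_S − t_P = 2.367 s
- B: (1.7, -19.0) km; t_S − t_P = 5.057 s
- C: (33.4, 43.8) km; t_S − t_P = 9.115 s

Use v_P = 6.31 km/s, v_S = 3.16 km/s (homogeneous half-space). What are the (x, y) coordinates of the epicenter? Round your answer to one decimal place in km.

Distance from S−P lag: d = Δt · v_P v_S / (v_P − v_S) = Δt · (6.31·3.16)/(6.31−3.16) ≈ 6.3300·Δt.
So d_A = 14.98, d_B = 32.01, d_C = 57.70 km.
Circle about each station: (x − 36.2)² + (y + 28.6)² = 14.98²; (x − 1.7)² + (y + 19.0)² = 32.01²; (x − 33.4)² + (y − 43.8)² = 57.70².
Subtracting pairs of circle equations eliminates x²+y² and gives linear equations (the radical axes):
-69.0 x + 19.2 y = -2564.75
-5.6 x + 144.8 y = -2199.29
Solving the 2×2 system: x ≈ 33.3, y ≈ -13.9 km.

x ≈ 33.3 km, y ≈ -13.9 km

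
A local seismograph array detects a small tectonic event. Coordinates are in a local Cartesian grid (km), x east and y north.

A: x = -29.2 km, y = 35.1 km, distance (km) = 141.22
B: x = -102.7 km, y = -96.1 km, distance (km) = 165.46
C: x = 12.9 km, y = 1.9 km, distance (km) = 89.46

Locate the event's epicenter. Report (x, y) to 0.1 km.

x ≈ 61.2 km, y ≈ -73.4 km

Circle about each station: (x + 29.2)² + (y − 35.1)² = 141.22²; (x + 102.7)² + (y + 96.1)² = 165.46²; (x − 12.9)² + (y − 1.9)² = 89.46².
Subtracting pairs of circle equations eliminates x²+y² and gives linear equations (the radical axes):
-147.0 x − 262.4 y = 10263.93
84.2 x − 66.4 y = 10025.37
Solving the 2×2 system: x ≈ 61.2, y ≈ -73.4 km.
Check against A (with the unrounded x, y): √((x + 29.2)²+(y − 35.1)²) = 141.21 ≈ 141.22 km. ✓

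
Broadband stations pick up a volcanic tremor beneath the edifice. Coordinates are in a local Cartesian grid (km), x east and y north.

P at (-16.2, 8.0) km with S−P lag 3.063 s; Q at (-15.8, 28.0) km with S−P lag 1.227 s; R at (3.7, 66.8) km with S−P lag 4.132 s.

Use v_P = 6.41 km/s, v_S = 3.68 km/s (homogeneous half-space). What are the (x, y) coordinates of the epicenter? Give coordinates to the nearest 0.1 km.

x ≈ -6.2 km, y ≈ 32.5 km

Distance from S−P lag: d = Δt · v_P v_S / (v_P − v_S) = Δt · (6.41·3.68)/(6.41−3.68) ≈ 8.6406·Δt.
So d_P = 26.47, d_Q = 10.60, d_R = 35.70 km.
Circle about each station: (x + 16.2)² + (y − 8.0)² = 26.47²; (x + 15.8)² + (y − 28.0)² = 10.60²; (x − 3.7)² + (y − 66.8)² = 35.70².
Subtracting the P equation from the Q and R equations removes the quadratic terms:
0.8 x + 40.0 y = 1295.50
39.8 x + 117.6 y = 3575.66
Solving the 2×2 system: x ≈ -6.2, y ≈ 32.5 km.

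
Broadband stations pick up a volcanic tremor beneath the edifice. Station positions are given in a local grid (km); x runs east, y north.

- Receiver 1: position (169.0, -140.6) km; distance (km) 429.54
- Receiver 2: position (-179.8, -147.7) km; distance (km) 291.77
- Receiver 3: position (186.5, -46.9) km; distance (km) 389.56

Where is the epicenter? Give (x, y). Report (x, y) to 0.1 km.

-153.7 km east, 142.9 km north

Circle about each station: (x − 169.0)² + (y + 140.6)² = 429.54²; (x + 179.8)² + (y + 147.7)² = 291.77²; (x − 186.5)² + (y + 46.9)² = 389.56².
Subtracting pairs of circle equations eliminates x²+y² and gives linear equations (the radical axes):
-697.6 x − 14.2 y = 105188.85
35.0 x + 187.4 y = 21400.12
Solving the 2×2 system: x ≈ -153.7, y ≈ 142.9 km.
Check against Receiver 1 (with the unrounded x, y): √((x − 169.0)²+(y + 140.6)²) = 429.54 ≈ 429.54 km. ✓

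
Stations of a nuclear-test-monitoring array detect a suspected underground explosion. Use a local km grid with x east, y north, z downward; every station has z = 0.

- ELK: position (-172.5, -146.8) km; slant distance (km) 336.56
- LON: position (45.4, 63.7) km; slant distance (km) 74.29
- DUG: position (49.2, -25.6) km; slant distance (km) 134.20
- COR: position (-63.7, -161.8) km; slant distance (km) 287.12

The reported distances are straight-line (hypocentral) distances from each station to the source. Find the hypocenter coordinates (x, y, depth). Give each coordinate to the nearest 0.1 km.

x ≈ 57.2 km, y ≈ 89.4 km, depth ≈ 68.7 km

Each station gives a sphere (x−x_i)² + (y−y_i)² + z² = d_i² (stations at z=0).
Subtracting the ELK sphere from LON and DUG: z² cancels, leaving linear equations in x and y:
435.8 x + 421.0 y = 62565.99
443.4 x + 242.4 y = 47032.50
Solving: x ≈ 57.195, y ≈ 89.407 km (keep extra digits for the depth step; rounded: 57.2, 89.4).
Then from the ELK sphere: z² = 336.56² − (x + 172.5)² − (y + 146.8)² with x = 57.195, y = 89.407, so z ≈ 68.696 ≈ 68.7 km.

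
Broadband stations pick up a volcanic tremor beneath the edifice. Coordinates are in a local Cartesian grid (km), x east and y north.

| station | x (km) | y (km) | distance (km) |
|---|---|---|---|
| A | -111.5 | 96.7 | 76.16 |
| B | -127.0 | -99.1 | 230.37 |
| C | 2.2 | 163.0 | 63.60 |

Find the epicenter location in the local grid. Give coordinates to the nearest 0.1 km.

Circle about each station: (x + 111.5)² + (y − 96.7)² = 76.16²; (x + 127.0)² + (y + 99.1)² = 230.37²; (x − 2.2)² + (y − 163.0)² = 63.60².
Subtracting the A equation from the B and C equations removes the quadratic terms:
-31.0 x − 391.6 y = -43103.32
227.4 x + 132.6 y = 6546.09
Solving the 2×2 system: x ≈ -37.1, y ≈ 113.0 km.
Check against A (with the unrounded x, y): √((x + 111.5)²+(y − 96.7)²) = 76.16 ≈ 76.16 km. ✓

-37.1 km east, 113.0 km north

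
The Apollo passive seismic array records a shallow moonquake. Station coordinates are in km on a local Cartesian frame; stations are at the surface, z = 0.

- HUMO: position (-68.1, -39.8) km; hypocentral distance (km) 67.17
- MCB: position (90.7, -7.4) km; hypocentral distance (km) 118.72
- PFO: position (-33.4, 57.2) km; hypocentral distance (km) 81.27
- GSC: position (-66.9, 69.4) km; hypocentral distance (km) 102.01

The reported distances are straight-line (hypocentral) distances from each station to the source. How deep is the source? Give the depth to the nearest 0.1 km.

39.6 km

Each station gives a sphere (x−x_i)² + (y−y_i)² + z² = d_i² (stations at z=0).
Subtracting the HUMO sphere from MCB and PFO: z² cancels, leaving linear equations in x and y:
317.6 x + 64.8 y = -7523.03
69.4 x + 194.0 y = -3927.25
Solving: x ≈ -21.097, y ≈ -12.697 km (keep extra digits for the depth step; rounded: -21.1, -12.7).
Then from the HUMO sphere: z² = 67.17² − (x + 68.1)² − (y + 39.8)² with x = -21.097, y = -12.697, so z ≈ 39.597 ≈ 39.6 km.
Check against GSC (with the unrounded solution): distance 102.01 ≈ 102.01 km. ✓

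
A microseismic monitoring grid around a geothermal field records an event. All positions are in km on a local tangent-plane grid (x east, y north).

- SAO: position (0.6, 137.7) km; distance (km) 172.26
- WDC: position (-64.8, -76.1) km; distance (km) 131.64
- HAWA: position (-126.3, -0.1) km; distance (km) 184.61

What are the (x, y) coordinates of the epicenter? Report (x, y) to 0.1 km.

(56.6, -25.2)

Circle about each station: (x − 0.6)² + (y − 137.7)² = 172.26²; (x + 64.8)² + (y + 76.1)² = 131.64²; (x + 126.3)² + (y + 0.1)² = 184.61².
Subtracting the SAO equation from the WDC and HAWA equations removes the quadratic terms:
-130.8 x − 427.6 y = 3373.02
-253.8 x − 275.6 y = -7417.29
Solving the 2×2 system: x ≈ 56.6, y ≈ -25.2 km.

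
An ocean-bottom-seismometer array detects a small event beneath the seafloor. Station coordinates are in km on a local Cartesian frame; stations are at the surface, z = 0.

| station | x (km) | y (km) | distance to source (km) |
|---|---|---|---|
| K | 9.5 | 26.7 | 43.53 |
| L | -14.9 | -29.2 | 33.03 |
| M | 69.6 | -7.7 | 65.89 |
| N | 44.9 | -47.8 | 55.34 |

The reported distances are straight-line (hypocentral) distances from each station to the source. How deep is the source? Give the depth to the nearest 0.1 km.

z ≈ 18.7 km

Each station gives a sphere (x−x_i)² + (y−y_i)² + z² = d_i² (stations at z=0).
Subtracting the K sphere from L and M: z² cancels, leaving linear equations in x and y:
-48.8 x − 111.8 y = 1075.39
120.2 x − 68.8 y = 1653.68
Solving: x ≈ 6.603, y ≈ -12.501 km (keep extra digits for the depth step; rounded: 6.6, -12.5).
Then from the K sphere: z² = 43.53² − (x − 9.5)² − (y − 26.7)² with x = 6.603, y = -12.501, so z ≈ 18.702 ≈ 18.7 km.
Check against N (with the unrounded solution): distance 55.34 ≈ 55.34 km. ✓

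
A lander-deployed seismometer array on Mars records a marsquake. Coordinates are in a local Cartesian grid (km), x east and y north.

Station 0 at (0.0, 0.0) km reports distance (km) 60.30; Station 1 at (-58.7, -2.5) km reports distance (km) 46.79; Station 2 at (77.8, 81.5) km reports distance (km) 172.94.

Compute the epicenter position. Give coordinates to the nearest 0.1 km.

Circle about each station: x² + y² = 60.30²; (x + 58.7)² + (y + 2.5)² = 46.79²; (x − 77.8)² + (y − 81.5)² = 172.94².
Subtracting the Station 0 equation from the Station 1 and Station 2 equations removes the quadratic terms:
-117.4 x − 5.0 y = 4898.73
155.6 x + 163.0 y = -13577.06
Solving the 2×2 system: x ≈ -39.8, y ≈ -45.3 km.
Check against Station 0 (with the unrounded x, y): √(x²+y²) = 60.30 ≈ 60.30 km. ✓

(-39.8, -45.3)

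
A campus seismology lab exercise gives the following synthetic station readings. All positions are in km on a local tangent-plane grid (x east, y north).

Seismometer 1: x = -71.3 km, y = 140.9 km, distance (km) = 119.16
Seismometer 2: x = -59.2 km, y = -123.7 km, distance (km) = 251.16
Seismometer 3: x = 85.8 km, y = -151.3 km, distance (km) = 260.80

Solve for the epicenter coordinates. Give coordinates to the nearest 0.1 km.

Circle about each station: (x + 71.3)² + (y − 140.9)² = 119.16²; (x + 59.2)² + (y + 123.7)² = 251.16²; (x − 85.8)² + (y + 151.3)² = 260.80².
Subtracting pairs of circle equations eliminates x²+y² and gives linear equations (the radical axes):
24.2 x − 529.2 y = -55012.41
314.2 x − 584.4 y = -48500.70
Solving the 2×2 system: x ≈ 42.6, y ≈ 105.9 km.
Check against Seismometer 1 (with the unrounded x, y): √((x + 71.3)²+(y − 140.9)²) = 119.17 ≈ 119.16 km. ✓

(42.6, 105.9)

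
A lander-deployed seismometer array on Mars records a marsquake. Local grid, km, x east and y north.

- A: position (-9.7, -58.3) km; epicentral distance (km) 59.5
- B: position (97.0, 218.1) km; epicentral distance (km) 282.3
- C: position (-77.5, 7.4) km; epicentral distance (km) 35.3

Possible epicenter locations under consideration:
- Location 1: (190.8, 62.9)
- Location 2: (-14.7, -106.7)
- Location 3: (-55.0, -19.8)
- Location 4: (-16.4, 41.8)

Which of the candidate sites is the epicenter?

Location 3

For each candidate, compare |candidate − station| to the reported distance:
Location 1: residuals A 174.8, B 101.0, C 238.7 → max 238.7 km
Location 2: residuals A 10.8, B 61.2, C 94.9 → max 94.9 km
Location 3: residuals A 0.0, B 0.0, C 0.0 → max 0.0 km
Location 4: residuals A 40.8, B 72.7, C 34.8 → max 72.7 km
Only Location 3 has all residuals ≈ 0.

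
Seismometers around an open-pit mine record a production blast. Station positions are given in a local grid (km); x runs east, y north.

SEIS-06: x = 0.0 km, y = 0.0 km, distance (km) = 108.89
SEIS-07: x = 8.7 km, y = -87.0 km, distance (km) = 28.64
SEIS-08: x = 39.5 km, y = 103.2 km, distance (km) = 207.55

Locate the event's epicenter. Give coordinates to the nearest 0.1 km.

(31.6, -104.2)

Circle about each station: x² + y² = 108.89²; (x − 8.7)² + (y + 87.0)² = 28.64²; (x − 39.5)² + (y − 103.2)² = 207.55².
Subtracting pairs of circle equations eliminates x²+y² and gives linear equations (the radical axes):
17.4 x − 174.0 y = 18681.47
79.0 x + 206.4 y = -19009.48
Solving the 2×2 system: x ≈ 31.6, y ≈ -104.2 km.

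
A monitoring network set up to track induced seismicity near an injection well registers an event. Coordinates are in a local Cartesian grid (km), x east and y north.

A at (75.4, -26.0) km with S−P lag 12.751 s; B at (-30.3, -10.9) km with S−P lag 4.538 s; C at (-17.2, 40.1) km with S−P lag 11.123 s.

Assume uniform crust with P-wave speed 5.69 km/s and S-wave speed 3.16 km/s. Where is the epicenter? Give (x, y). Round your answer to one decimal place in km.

-14.3 km east, -38.9 km north

Distance from S−P lag: d = Δt · v_P v_S / (v_P − v_S) = Δt · (5.69·3.16)/(5.69−3.16) ≈ 7.1069·Δt.
So d_A = 90.62, d_B = 32.25, d_C = 79.05 km.
Circle about each station: (x − 75.4)² + (y + 26.0)² = 90.62²; (x + 30.3)² + (y + 10.9)² = 32.25²; (x + 17.2)² + (y − 40.1)² = 79.05².
Subtracting the A equation from the B and C equations removes the quadratic terms:
-211.4 x + 30.2 y = 1847.66
-185.2 x + 132.2 y = -2494.23
Solving the 2×2 system: x ≈ -14.3, y ≈ -38.9 km.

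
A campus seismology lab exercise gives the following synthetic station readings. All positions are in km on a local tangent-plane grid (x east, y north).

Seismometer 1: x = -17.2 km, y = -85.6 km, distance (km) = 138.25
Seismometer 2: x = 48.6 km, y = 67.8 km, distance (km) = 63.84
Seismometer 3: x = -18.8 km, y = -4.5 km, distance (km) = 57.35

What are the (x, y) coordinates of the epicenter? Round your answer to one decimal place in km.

(-13.4, 52.6)

Circle about each station: (x + 17.2)² + (y + 85.6)² = 138.25²; (x − 48.6)² + (y − 67.8)² = 63.84²; (x + 18.8)² + (y + 4.5)² = 57.35².
Subtracting pairs of circle equations eliminates x²+y² and gives linear equations (the radical axes):
131.6 x + 306.8 y = 14373.12
-3.2 x + 162.2 y = 8574.53
Solving the 2×2 system: x ≈ -13.4, y ≈ 52.6 km.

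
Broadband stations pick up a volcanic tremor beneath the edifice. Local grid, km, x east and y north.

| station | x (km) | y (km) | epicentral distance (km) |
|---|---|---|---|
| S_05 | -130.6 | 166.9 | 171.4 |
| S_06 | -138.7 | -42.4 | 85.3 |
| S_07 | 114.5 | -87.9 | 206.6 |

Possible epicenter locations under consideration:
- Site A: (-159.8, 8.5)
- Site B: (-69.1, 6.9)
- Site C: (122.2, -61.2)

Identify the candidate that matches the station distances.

Site B

For each candidate, compare |candidate − station| to the reported distance:
Site A: residuals S_05 10.3, S_06 30.2, S_07 84.1 → max 84.1 km
Site B: residuals S_05 0.0, S_06 0.0, S_07 0.0 → max 0.0 km
Site C: residuals S_05 169.1, S_06 176.3, S_07 178.8 → max 178.8 km
Only Site B has all residuals ≈ 0.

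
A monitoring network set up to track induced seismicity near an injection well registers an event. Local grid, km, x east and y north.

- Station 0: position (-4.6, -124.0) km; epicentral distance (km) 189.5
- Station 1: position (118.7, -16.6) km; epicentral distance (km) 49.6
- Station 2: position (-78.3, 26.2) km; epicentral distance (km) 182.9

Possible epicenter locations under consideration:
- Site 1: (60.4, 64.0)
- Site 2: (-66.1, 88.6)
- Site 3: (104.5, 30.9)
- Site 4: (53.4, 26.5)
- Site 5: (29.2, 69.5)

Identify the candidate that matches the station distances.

Site 3

For each candidate, compare |candidate − station| to the reported distance:
Site 1: residuals Station 0 9.4, Station 1 49.9, Station 2 39.1 → max 49.9 km
Site 2: residuals Station 0 31.8, Station 1 163.0, Station 2 119.3 → max 163.0 km
Site 3: residuals Station 0 0.0, Station 1 0.0, Station 2 0.0 → max 0.0 km
Site 4: residuals Station 0 28.2, Station 1 28.6, Station 2 51.2 → max 51.2 km
Site 5: residuals Station 0 6.9, Station 1 74.6, Station 2 67.0 → max 74.6 km
Only Site 3 has all residuals ≈ 0.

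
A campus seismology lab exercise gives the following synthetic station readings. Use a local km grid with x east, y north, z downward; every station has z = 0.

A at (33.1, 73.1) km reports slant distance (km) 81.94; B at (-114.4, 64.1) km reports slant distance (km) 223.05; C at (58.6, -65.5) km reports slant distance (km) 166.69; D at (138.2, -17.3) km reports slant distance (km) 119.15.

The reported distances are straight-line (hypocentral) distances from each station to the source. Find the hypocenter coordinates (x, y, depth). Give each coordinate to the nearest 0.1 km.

(103.9, 90.5, 37.4)

Each station gives a sphere (x−x_i)² + (y−y_i)² + z² = d_i² (stations at z=0).
Subtracting the A sphere from B and C: z² cancels, leaving linear equations in x and y:
-295.0 x − 18.0 y = -32280.19
51.0 x − 277.2 y = -19786.40
Solving: x ≈ 103.903, y ≈ 90.496 km (keep extra digits for the depth step; rounded: 103.9, 90.5).
Then from the A sphere: z² = 81.94² − (x − 33.1)² − (y − 73.1)² with x = 103.903, y = 90.496, so z ≈ 37.396 ≈ 37.4 km.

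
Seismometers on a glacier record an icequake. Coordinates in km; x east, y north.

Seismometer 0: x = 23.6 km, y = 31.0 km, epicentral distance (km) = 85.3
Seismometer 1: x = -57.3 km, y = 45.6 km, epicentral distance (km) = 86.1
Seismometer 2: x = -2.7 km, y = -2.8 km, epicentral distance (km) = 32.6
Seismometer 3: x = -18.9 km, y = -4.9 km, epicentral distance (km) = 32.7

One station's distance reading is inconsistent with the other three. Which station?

Solve using three stations at a time. Using Seismometer 0, Seismometer 1, Seismometer 3 (subtract circle equations pairwise → linear system) gives (x, y) ≈ (-29.4, -35.8).
Distances from that point to each station vs reported:
  Seismometer 0: calculated 85.3 vs reported 85.3 → residual 0.0 km
  Seismometer 1: calculated 86.1 vs reported 86.1 → residual 0.0 km
  Seismometer 2: calculated 42.5 vs reported 32.6 → residual 9.9 km
  Seismometer 3: calculated 32.7 vs reported 32.7 → residual 0.0 km
Seismometer 0, Seismometer 1, Seismometer 3 are mutually consistent (residuals ≈ 0); Seismometer 2 is off by 9.9 km.

Seismometer 2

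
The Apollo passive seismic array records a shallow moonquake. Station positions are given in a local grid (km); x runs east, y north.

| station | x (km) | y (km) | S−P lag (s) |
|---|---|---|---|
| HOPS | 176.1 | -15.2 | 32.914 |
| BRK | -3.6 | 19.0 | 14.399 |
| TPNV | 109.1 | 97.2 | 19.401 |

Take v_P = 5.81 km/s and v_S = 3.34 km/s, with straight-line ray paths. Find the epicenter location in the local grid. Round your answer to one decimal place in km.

(-40.6, 125.9)

Distance from S−P lag: d = Δt · v_P v_S / (v_P − v_S) = Δt · (5.81·3.34)/(5.81−3.34) ≈ 7.8564·Δt.
So d_HOPS = 258.59, d_BRK = 113.12, d_TPNV = 152.42 km.
Circle about each station: (x − 176.1)² + (y + 15.2)² = 258.59²; (x + 3.6)² + (y − 19.0)² = 113.12²; (x − 109.1)² + (y − 97.2)² = 152.42².
Subtracting pairs of circle equations eliminates x²+y² and gives linear equations (the radical axes):
-359.4 x + 68.4 y = 23204.36
-134.0 x + 224.8 y = 33745.33
Solving the 2×2 system: x ≈ -40.6, y ≈ 125.9 km.
Check against HOPS (with the unrounded x, y): √((x − 176.1)²+(y + 15.2)²) = 258.60 ≈ 258.59 km. ✓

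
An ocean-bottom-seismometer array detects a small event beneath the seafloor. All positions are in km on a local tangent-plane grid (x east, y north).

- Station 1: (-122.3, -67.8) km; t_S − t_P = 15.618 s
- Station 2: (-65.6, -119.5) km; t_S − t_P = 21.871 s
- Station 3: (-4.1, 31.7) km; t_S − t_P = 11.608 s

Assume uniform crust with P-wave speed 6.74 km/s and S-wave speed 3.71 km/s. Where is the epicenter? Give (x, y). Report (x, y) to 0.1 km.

Distance from S−P lag: d = Δt · v_P v_S / (v_P − v_S) = Δt · (6.74·3.71)/(6.74−3.71) ≈ 8.2526·Δt.
So d_Station 1 = 128.89, d_Station 2 = 180.49, d_Station 3 = 95.80 km.
Circle about each station: (x + 122.3)² + (y + 67.8)² = 128.89²; (x + 65.6)² + (y + 119.5)² = 180.49²; (x + 4.1)² + (y − 31.7)² = 95.80².
Subtracting pairs of circle equations eliminates x²+y² and gives linear equations (the radical axes):
113.4 x − 103.4 y = -16934.53
236.4 x + 199.0 y = -11097.44
Solving the 2×2 system: x ≈ -96.1, y ≈ 58.4 km.

-96.1 km east, 58.4 km north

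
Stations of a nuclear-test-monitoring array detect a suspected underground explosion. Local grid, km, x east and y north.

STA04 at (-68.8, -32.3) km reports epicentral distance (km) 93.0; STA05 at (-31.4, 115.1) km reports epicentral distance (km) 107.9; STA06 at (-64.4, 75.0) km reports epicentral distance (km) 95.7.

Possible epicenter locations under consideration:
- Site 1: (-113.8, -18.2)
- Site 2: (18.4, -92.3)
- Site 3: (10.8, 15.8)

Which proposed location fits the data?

Site 3

For each candidate, compare |candidate − station| to the reported distance:
Site 1: residuals STA04 45.8, STA05 48.8, STA06 9.8 → max 48.8 km
Site 2: residuals STA04 12.8, STA05 105.4, STA06 91.0 → max 105.4 km
Site 3: residuals STA04 0.0, STA05 0.0, STA06 0.0 → max 0.0 km
Only Site 3 has all residuals ≈ 0.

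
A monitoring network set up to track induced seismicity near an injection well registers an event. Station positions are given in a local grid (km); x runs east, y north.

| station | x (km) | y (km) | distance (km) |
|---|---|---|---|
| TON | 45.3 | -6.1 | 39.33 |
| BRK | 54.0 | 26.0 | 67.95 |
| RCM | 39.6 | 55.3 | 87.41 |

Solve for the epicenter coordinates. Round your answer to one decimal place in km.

(12.5, -27.8)

Circle about each station: (x − 45.3)² + (y + 6.1)² = 39.33²; (x − 54.0)² + (y − 26.0)² = 67.95²; (x − 39.6)² + (y − 55.3)² = 87.41².
Subtracting pairs of circle equations eliminates x²+y² and gives linear equations (the radical axes):
17.4 x + 64.2 y = -1567.65
-11.4 x + 122.8 y = -3556.71
Solving the 2×2 system: x ≈ 12.5, y ≈ -27.8 km.
Check against TON (with the unrounded x, y): √((x − 45.3)²+(y + 6.1)²) = 39.34 ≈ 39.33 km. ✓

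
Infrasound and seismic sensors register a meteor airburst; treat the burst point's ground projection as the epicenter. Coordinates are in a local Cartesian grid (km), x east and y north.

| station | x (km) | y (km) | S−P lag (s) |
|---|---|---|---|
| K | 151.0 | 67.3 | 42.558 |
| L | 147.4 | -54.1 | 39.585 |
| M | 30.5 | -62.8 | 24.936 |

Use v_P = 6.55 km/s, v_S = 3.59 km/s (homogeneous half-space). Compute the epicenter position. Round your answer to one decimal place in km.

Distance from S−P lag: d = Δt · v_P v_S / (v_P − v_S) = Δt · (6.55·3.59)/(6.55−3.59) ≈ 7.9441·Δt.
So d_K = 338.08, d_L = 314.47, d_M = 198.09 km.
Circle about each station: (x − 151.0)² + (y − 67.3)² = 338.08²; (x − 147.4)² + (y + 54.1)² = 314.47²; (x − 30.5)² + (y + 62.8)² = 198.09².
Subtracting pairs of circle equations eliminates x²+y² and gives linear equations (the radical axes):
-7.2 x − 242.8 y = 12729.99
-241.0 x − 260.2 y = 52602.24
Solving the 2×2 system: x ≈ -167.0, y ≈ -47.5 km.

x ≈ -167.0 km, y ≈ -47.5 km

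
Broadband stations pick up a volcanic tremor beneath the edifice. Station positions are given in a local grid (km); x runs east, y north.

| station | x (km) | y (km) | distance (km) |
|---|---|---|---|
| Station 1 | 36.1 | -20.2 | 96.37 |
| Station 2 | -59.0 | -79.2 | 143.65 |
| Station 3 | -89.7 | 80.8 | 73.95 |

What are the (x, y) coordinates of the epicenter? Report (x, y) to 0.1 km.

-19.1 km east, 58.8 km north

Circle about each station: (x − 36.1)² + (y + 20.2)² = 96.37²; (x + 59.0)² + (y + 79.2)² = 143.65²; (x + 89.7)² + (y − 80.8)² = 73.95².
Subtracting pairs of circle equations eliminates x²+y² and gives linear equations (the radical axes):
-190.2 x − 118.0 y = -3305.76
-251.6 x + 202.0 y = 16682.05
Solving the 2×2 system: x ≈ -19.1, y ≈ 58.8 km.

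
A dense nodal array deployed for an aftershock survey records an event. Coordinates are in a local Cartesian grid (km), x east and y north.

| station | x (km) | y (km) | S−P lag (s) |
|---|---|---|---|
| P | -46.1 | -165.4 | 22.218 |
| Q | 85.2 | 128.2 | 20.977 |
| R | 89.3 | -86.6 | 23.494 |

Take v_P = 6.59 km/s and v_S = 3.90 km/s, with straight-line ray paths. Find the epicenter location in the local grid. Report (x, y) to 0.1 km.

Distance from S−P lag: d = Δt · v_P v_S / (v_P − v_S) = Δt · (6.59·3.90)/(6.59−3.90) ≈ 9.5543·Δt.
So d_P = 212.28, d_Q = 200.42, d_R = 224.47 km.
Circle about each station: (x + 46.1)² + (y + 165.4)² = 212.28²; (x − 85.2)² + (y − 128.2)² = 200.42²; (x − 89.3)² + (y + 86.6)² = 224.47².
Subtracting pairs of circle equations eliminates x²+y² and gives linear equations (the radical axes):
262.6 x + 587.2 y = -893.47
270.8 x + 157.6 y = -19332.30
Solving the 2×2 system: x ≈ -95.3, y ≈ 41.1 km.

(-95.3, 41.1)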